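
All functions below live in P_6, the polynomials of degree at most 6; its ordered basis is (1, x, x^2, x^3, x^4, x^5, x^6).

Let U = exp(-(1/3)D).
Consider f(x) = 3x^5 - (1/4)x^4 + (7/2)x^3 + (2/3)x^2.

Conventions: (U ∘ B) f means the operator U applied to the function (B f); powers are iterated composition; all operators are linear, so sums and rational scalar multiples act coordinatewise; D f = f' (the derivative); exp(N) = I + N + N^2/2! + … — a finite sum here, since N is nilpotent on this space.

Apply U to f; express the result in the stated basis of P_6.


order-1 term: -5x^4 + (1/3)x^3 - (7/2)x^2 - (4/9)x
order-2 term: (10/3)x^3 - (1/6)x^2 + (7/6)x + 2/27
order-3 term: -(10/9)x^2 + (1/27)x - 7/54
order-4 term: (5/27)x - 1/324
order-5 term: -1/81
the series for exp(-(1/3)D) f terminates at order 5
exp(-(1/3)D) f = 3x^5 - (21/4)x^4 + (43/6)x^3 - (37/9)x^2 + (17/18)x - 23/324

the result is g(x) = 3x^5 - (21/4)x^4 + (43/6)x^3 - (37/9)x^2 + (17/18)x - 23/324


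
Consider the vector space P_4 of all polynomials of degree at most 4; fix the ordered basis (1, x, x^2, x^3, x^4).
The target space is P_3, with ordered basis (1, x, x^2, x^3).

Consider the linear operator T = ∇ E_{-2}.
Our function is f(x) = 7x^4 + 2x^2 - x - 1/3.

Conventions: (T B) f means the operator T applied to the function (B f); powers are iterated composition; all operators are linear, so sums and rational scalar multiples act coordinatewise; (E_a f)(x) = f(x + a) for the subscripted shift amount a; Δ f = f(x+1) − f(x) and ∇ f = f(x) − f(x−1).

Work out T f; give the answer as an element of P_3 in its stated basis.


E_{-2} f = 7x^4 - 56x^3 + 170x^2 - 233x + 365/3
∇ E_{-2} f = 28x^3 - 210x^2 + 536x - 466

the result is g(x) = 28x^3 - 210x^2 + 536x - 466


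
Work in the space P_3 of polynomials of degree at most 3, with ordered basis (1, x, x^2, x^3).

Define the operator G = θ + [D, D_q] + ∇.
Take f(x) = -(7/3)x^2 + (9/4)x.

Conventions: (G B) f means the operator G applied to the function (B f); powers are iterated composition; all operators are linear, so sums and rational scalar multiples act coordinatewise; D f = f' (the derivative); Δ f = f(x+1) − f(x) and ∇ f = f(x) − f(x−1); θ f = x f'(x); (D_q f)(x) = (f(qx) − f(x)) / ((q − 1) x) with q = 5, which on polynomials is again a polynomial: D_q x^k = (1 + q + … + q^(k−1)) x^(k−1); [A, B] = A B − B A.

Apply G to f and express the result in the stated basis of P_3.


θ f = -(14/3)x^2 + (9/4)x
D_q f = -14x + 9/4
D D_q f = -14
D f = -(14/3)x + 9/4
D_q D f = -14/3
[D, D_q] f = -28/3
∇ f = -(14/3)x + 55/12
(θ + [D, D_q] + ∇) f = -(14/3)x^2 - (29/12)x - 19/4

g(x) = -(14/3)x^2 - (29/12)x - 19/4


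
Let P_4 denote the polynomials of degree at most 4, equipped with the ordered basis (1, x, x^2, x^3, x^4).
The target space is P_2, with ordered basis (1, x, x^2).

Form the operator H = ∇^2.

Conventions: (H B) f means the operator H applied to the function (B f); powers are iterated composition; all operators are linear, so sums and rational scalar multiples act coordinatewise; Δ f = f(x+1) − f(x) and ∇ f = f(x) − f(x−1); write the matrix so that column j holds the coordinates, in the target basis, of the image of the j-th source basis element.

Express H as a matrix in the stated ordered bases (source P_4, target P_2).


image of 1: 0
image of x: 0
image of x^2: 2
image of x^3: 6x - 6
image of x^4: 12x^2 - 24x + 14
each image's coordinates form column j of the matrix

the matrix is [[0, 0, 2, -6, 14]; [0, 0, 0, 6, -24]; [0, 0, 0, 0, 12]] (rows listed top to bottom)


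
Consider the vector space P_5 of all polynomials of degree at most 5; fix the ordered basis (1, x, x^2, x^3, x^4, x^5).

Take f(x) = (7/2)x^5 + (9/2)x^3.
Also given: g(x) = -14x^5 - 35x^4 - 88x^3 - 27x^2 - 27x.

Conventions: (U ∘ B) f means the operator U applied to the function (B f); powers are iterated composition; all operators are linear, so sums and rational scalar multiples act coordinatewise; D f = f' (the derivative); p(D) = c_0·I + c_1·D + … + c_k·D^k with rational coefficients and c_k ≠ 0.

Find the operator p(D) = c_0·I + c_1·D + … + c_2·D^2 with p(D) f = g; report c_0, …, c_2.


D^0 f = (7/2)x^5 + (9/2)x^3
D^1 f = (35/2)x^4 + (27/2)x^2
D^2 f = 70x^3 + 27x
matching coefficients of g against c_0 f + c_1 Df + … from the top degree down determines the c_i
solution: c_0 = -4, c_1 = -2, c_2 = -1

c_0 = -4, c_1 = -2, c_2 = -1


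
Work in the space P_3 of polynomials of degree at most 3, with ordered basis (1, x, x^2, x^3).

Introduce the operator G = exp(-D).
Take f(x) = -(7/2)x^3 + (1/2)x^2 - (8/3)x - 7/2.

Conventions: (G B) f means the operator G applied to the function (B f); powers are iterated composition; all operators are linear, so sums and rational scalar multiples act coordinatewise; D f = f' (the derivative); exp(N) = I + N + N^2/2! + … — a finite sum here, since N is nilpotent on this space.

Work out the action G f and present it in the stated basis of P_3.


order-1 term: (21/2)x^2 - x + 8/3
order-2 term: -(21/2)x + 1/2
order-3 term: 7/2
the series for exp(-D) f terminates at order 3
exp(-D) f = -(7/2)x^3 + 11x^2 - (85/6)x + 19/6

the result is g(x) = -(7/2)x^3 + 11x^2 - (85/6)x + 19/6


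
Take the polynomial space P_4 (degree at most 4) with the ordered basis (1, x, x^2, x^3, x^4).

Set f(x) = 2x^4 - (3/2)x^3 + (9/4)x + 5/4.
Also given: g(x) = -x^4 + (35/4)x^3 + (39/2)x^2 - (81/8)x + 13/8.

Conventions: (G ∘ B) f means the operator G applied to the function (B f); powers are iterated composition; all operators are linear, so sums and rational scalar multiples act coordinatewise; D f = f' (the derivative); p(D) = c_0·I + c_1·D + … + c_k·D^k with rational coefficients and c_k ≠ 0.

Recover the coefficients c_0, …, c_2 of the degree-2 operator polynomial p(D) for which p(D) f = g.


p(D) = -(1/2)·I + D + D^2, i.e. c_0 = -1/2, c_1 = 1, c_2 = 1

D^0 f = 2x^4 - (3/2)x^3 + (9/4)x + 5/4
D^1 f = 8x^3 - (9/2)x^2 + 9/4
D^2 f = 24x^2 - 9x
matching coefficients of g against c_0 f + c_1 Df + … from the top degree down determines the c_i
solution: c_0 = -1/2, c_1 = 1, c_2 = 1


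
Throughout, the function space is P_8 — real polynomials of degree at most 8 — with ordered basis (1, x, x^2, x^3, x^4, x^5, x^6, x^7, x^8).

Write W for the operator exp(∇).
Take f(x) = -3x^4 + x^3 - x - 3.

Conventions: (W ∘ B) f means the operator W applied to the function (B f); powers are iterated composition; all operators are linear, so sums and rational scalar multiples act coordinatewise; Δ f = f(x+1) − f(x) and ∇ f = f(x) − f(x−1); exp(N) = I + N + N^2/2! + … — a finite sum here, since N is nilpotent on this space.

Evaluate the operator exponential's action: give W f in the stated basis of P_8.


the result is g(x) = -3x^4 - 11x^3 + 3x^2 + 11x - 8

order-1 term: -12x^3 + 21x^2 - 15x + 3
order-2 term: -18x^2 + 39x - 24
order-3 term: -12x + 19
order-4 term: -3
the series for exp(∇) f terminates at order 4
exp(∇) f = -3x^4 - 11x^3 + 3x^2 + 11x - 8


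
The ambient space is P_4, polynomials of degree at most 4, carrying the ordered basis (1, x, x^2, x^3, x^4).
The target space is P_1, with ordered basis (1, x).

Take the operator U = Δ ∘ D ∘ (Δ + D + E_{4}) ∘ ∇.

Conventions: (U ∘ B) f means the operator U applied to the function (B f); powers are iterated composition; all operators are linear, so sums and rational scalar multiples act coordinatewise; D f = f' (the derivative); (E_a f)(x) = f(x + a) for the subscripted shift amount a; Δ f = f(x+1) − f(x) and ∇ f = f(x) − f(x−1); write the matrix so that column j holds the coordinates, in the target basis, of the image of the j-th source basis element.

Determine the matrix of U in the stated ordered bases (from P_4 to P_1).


image of 1: 0
image of x: 0
image of x^2: 0
image of x^3: 6
image of x^4: 24x + 144
each image's coordinates form column j of the matrix

the matrix is [[0, 0, 0, 6, 144]; [0, 0, 0, 0, 24]] (rows listed top to bottom)


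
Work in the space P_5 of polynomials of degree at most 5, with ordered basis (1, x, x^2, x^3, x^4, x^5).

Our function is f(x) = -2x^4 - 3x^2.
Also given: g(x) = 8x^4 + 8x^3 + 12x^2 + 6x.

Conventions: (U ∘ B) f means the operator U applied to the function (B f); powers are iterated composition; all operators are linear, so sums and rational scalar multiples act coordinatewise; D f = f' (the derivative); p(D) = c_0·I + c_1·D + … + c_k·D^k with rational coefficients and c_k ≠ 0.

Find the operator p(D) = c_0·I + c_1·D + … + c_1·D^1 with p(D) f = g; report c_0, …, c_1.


D^0 f = -2x^4 - 3x^2
D^1 f = -8x^3 - 6x
matching coefficients of g against c_0 f + c_1 Df + … from the top degree down determines the c_i
solution: c_0 = -4, c_1 = -1

c_0 = -4, c_1 = -1


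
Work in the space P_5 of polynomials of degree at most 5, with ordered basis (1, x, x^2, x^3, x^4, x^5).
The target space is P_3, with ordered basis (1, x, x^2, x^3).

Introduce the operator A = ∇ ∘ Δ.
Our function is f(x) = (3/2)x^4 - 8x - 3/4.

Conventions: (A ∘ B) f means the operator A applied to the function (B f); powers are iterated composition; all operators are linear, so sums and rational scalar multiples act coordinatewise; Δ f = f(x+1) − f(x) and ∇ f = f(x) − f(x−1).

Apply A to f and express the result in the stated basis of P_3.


Δ f = 6x^3 + 9x^2 + 6x - 13/2
∇ Δ f = 18x^2 + 3

the result is g(x) = 18x^2 + 3


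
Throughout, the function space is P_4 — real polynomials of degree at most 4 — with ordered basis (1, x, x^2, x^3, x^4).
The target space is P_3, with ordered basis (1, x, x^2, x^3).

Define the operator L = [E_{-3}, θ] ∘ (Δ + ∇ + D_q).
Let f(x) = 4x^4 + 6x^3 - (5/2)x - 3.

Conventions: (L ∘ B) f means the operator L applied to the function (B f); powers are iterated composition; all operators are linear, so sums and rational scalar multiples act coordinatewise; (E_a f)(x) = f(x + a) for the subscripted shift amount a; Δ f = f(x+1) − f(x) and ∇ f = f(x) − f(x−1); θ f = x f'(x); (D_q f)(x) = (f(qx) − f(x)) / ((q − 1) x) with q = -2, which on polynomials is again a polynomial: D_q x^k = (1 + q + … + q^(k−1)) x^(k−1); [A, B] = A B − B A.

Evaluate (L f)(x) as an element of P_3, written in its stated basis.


the result is g(x) = -108x^2 + 324x - 96

Δ f = 16x^3 + 42x^2 + 34x + 15/2
∇ f = 16x^3 - 6x^2 - 2x - 1/2
D_q f = -20x^3 + 18x^2 - 5/2
(Δ + ∇ + D_q) f = 12x^3 + 54x^2 + 32x + 9/2
θ (Δ + ∇ + D_q) f = 36x^3 + 108x^2 + 32x
E_{-3} θ (Δ + ∇ + D_q) f = 36x^3 - 216x^2 + 356x - 96
E_{-3} (Δ + ∇ + D_q) f = 12x^3 - 54x^2 + 32x + 141/2
θ E_{-3} (Δ + ∇ + D_q) f = 36x^3 - 108x^2 + 32x
[E_{-3}, θ] (Δ + ∇ + D_q) f = -108x^2 + 324x - 96


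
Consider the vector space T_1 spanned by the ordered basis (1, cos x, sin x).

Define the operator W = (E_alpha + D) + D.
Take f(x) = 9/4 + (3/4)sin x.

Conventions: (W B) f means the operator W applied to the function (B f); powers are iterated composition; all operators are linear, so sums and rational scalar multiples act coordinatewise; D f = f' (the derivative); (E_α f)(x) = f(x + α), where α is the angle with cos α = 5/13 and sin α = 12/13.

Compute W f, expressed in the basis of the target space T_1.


E_alpha f = 9/4 + (9/13)cos x + (15/52)sin x
D f = (3/4)cos x
(E_alpha + D) f = 9/4 + (75/52)cos x + (15/52)sin x
D f = (3/4)cos x
((E_alpha + D) + D) f = 9/4 + (57/26)cos x + (15/52)sin x

g(x) = 9/4 + (57/26)cos x + (15/52)sin x


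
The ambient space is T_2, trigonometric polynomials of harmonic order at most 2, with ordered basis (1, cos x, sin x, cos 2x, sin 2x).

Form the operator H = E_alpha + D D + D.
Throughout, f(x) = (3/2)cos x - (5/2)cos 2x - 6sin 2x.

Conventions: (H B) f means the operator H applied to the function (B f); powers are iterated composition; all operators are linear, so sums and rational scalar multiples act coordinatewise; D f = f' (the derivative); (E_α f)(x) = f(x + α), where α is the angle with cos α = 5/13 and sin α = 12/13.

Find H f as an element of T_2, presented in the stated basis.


E_alpha f = (15/26)cos x - (18/13)sin x - (5/2)cos 2x + 6sin 2x
D f = -(3/2)sin x - 12cos 2x + 5sin 2x
D D f = -(3/2)cos x + 10cos 2x + 24sin 2x
D f = -(3/2)sin x - 12cos 2x + 5sin 2x
(E_alpha + D D + D) f = -(12/13)cos x - (75/26)sin x - (9/2)cos 2x + 35sin 2x

the image equals g(x) = -(12/13)cos x - (75/26)sin x - (9/2)cos 2x + 35sin 2x


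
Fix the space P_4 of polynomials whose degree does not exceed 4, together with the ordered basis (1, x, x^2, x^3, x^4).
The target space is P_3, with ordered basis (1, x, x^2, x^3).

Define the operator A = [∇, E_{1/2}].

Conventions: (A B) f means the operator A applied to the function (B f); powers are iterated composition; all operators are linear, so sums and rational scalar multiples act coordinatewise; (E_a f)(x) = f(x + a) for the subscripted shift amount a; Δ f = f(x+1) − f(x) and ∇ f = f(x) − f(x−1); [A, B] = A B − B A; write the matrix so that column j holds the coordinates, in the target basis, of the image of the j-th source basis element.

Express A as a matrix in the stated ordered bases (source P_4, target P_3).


the matrix is [[0, 0, 0, 0, 0]; [0, 0, 0, 0, 0]; [0, 0, 0, 0, 0]; [0, 0, 0, 0, 0]] (rows listed top to bottom)

image of 1: 0
image of x: 0
image of x^2: 0
image of x^3: 0
image of x^4: 0
each image's coordinates form column j of the matrix


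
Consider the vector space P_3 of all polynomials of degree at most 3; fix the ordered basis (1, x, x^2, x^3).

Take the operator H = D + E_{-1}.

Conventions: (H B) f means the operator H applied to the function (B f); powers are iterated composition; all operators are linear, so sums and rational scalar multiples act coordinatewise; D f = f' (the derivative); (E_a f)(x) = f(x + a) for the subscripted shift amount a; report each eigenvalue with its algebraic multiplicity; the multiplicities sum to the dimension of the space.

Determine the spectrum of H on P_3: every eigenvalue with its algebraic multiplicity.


image of 1: 1
image of x: x
image of x^2: x^2 + 1
image of x^3: x^3 + 3x - 1
the matrix is upper triangular; its diagonal is (1, 1, 1, 1)
for a triangular matrix the eigenvalues are the diagonal entries, with algebraic multiplicity their repetition count

λ = 1 (multiplicity 4)


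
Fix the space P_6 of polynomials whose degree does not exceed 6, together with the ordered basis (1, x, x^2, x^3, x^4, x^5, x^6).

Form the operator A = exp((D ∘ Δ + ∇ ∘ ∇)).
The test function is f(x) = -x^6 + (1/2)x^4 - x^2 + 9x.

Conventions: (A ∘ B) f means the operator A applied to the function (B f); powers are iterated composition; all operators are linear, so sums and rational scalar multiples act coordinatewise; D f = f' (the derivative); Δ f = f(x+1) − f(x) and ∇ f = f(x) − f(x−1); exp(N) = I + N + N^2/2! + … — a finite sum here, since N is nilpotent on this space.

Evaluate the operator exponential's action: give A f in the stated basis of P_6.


order-1 term: -60x^4 + 60x^3 - 258x^2 + 144x - 63
order-2 term: -720x^2 + 720x - 1146
order-3 term: -960
the series for exp((D ∘ Δ + ∇ ∘ ∇)) f terminates at order 3
exp((D ∘ Δ + ∇ ∘ ∇)) f = -x^6 - (119/2)x^4 + 60x^3 - 979x^2 + 873x - 2169

the image equals g(x) = -x^6 - (119/2)x^4 + 60x^3 - 979x^2 + 873x - 2169


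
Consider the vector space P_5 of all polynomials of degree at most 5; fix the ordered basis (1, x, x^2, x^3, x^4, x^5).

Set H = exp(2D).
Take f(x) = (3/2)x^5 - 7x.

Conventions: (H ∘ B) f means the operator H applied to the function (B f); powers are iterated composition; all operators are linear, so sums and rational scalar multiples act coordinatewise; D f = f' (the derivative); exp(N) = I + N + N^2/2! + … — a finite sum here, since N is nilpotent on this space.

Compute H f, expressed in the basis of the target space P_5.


the result is g(x) = (3/2)x^5 + 15x^4 + 60x^3 + 120x^2 + 113x + 34

order-1 term: 15x^4 - 14
order-2 term: 60x^3
order-3 term: 120x^2
order-4 term: 120x
order-5 term: 48
the series for exp(2D) f terminates at order 5
exp(2D) f = (3/2)x^5 + 15x^4 + 60x^3 + 120x^2 + 113x + 34


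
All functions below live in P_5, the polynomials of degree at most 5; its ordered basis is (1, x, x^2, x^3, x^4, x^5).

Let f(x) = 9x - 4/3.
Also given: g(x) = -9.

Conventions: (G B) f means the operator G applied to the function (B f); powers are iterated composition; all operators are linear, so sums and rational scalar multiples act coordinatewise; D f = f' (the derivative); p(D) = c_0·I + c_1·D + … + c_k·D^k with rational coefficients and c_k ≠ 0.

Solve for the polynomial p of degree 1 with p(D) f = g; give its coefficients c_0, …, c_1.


c_0 = 0, c_1 = -1

D^0 f = 9x - 4/3
D^1 f = 9
matching coefficients of g against c_0 f + c_1 Df + … from the top degree down determines the c_i
solution: c_0 = 0, c_1 = -1


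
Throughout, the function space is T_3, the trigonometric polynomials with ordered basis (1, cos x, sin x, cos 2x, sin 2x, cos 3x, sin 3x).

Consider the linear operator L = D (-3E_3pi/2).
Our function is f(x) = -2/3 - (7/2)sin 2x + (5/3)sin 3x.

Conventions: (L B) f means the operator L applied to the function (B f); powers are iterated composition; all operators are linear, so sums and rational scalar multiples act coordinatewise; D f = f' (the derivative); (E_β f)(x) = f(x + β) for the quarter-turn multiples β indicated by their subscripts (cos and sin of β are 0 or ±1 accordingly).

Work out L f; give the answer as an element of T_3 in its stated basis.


g(x) = -21cos 2x + 15sin 3x

E_3pi/2 f = -2/3 + (7/2)sin 2x + (5/3)cos 3x
(-3E_3pi/2) f = 2 - (21/2)sin 2x - 5cos 3x
D (-3E_3pi/2) f = -21cos 2x + 15sin 3x


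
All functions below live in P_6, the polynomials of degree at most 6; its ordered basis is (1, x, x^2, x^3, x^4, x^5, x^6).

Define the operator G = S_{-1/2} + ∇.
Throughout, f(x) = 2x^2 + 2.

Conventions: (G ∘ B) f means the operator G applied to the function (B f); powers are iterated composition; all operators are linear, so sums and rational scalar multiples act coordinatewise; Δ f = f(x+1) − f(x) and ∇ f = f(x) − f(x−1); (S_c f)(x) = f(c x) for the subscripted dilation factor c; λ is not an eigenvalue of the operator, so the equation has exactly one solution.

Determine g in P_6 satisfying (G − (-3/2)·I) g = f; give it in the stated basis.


g(x) = (8/7)x^2 - (16/7)x + 76/35

write g with unknown coordinates in the stated basis and equate coefficients in (G − (-3/2)·I) g = f
solving from the highest basis element down gives g = (8/7)x^2 - (16/7)x + 76/35
check: G g = (2/7)x^2 + (24/7)x - 44/35
so G g − (-3/2)·g = 2x^2 + 2 = f ✓


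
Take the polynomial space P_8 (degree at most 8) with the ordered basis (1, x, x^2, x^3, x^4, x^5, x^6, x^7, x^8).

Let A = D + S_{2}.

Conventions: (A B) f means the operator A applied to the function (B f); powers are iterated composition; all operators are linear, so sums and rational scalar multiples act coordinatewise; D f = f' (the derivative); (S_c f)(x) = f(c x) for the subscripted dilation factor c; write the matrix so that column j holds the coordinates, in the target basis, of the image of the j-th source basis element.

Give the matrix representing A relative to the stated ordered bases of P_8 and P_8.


image of 1: 1
image of x: 2x + 1
image of x^2: 4x^2 + 2x
image of x^3: 8x^3 + 3x^2
image of x^4: 16x^4 + 4x^3
image of x^5: 32x^5 + 5x^4
image of x^6: 64x^6 + 6x^5
image of x^7: 128x^7 + 7x^6
image of x^8: 256x^8 + 8x^7
each image's coordinates form column j of the matrix

the matrix is [[1, 1, 0, 0, 0, 0, 0, 0, 0]; [0, 2, 2, 0, 0, 0, 0, 0, 0]; [0, 0, 4, 3, 0, 0, 0, 0, 0]; [0, 0, 0, 8, 4, 0, 0, 0, 0]; [0, 0, 0, 0, 16, 5, 0, 0, 0]; [0, 0, 0, 0, 0, 32, 6, 0, 0]; [0, 0, 0, 0, 0, 0, 64, 7, 0]; [0, 0, 0, 0, 0, 0, 0, 128, 8]; [0, 0, 0, 0, 0, 0, 0, 0, 256]] (rows listed top to bottom)


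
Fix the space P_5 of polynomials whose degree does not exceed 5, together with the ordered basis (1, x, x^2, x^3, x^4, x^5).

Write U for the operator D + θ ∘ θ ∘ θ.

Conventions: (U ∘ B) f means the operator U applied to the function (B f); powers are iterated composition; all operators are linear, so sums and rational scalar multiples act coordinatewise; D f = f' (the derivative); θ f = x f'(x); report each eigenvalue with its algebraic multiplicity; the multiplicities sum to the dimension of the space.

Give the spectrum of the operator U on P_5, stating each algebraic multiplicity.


image of 1: 0
image of x: x + 1
image of x^2: 8x^2 + 2x
image of x^3: 27x^3 + 3x^2
image of x^4: 64x^4 + 4x^3
image of x^5: 125x^5 + 5x^4
the matrix is upper triangular; its diagonal is (0, 1, 8, 27, 64, 125)
for a triangular matrix the eigenvalues are the diagonal entries, with algebraic multiplicity their repetition count

λ = 0 (multiplicity 1), λ = 1 (multiplicity 1), λ = 8 (multiplicity 1), λ = 27 (multiplicity 1), λ = 64 (multiplicity 1), λ = 125 (multiplicity 1)


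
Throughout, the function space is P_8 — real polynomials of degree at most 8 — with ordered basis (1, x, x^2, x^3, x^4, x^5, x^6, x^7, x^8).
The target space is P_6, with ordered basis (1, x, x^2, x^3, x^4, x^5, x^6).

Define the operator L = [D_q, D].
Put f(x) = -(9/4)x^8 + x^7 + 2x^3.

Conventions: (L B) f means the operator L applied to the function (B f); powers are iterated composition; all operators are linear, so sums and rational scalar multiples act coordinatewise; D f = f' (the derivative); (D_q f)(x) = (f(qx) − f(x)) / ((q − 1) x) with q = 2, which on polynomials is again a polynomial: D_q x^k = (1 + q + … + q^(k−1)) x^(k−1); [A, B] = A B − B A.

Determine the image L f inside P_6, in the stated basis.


the image equals g(x) = (6921/4)x^6 - 321x^5 - 10x

D f = -18x^7 + 7x^6 + 6x^2
D_q D f = -2286x^6 + 441x^5 + 18x
D_q f = -(2295/4)x^7 + 127x^6 + 14x^2
D D_q f = -(16065/4)x^6 + 762x^5 + 28x
[D_q, D] f = (6921/4)x^6 - 321x^5 - 10x


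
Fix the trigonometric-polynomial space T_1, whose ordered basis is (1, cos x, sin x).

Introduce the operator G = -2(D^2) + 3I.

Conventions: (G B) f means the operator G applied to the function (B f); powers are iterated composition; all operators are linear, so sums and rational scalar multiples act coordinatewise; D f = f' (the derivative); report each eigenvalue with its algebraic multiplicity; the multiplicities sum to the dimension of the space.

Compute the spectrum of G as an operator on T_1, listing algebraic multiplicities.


λ = 3 (multiplicity 1), λ = 5 (multiplicity 2)

image of 1: 3
image of cos x: 5cos x
image of sin x: 5sin x
the matrix is diagonal; its diagonal is (3, 5, 5)
for a triangular matrix the eigenvalues are the diagonal entries, with algebraic multiplicity their repetition count


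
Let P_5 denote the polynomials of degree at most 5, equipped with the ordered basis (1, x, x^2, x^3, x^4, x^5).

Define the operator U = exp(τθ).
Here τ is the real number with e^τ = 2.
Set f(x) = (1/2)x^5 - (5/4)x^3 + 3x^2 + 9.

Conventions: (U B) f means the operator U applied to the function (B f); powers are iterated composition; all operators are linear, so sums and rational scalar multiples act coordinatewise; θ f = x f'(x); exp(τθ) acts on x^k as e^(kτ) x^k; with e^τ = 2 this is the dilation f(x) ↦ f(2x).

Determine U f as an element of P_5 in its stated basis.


the image equals g(x) = 16x^5 - 10x^3 + 12x^2 + 9

exp(τθ) x^k = e^(kτ) x^k; with e^τ = 2 this sends x^k to 2^k x^k
x^2 ↦ 4 x^2
x^3 ↦ 8 x^3
x^5 ↦ 32 x^5
applying this coordinatewise to f: exp(τθ) f = 16x^5 - 10x^3 + 12x^2 + 9


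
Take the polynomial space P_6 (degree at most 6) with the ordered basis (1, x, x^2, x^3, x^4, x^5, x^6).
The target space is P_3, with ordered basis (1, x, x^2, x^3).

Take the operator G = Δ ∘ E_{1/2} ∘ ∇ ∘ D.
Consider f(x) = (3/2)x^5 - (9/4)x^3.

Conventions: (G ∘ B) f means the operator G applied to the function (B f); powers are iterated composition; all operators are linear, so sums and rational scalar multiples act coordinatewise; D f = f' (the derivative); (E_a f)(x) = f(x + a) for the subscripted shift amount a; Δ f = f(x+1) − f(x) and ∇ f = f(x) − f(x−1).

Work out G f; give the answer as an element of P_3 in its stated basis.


D f = (15/2)x^4 - (27/4)x^2
∇ D f = 30x^3 - 45x^2 + (33/2)x - 3/4
E_{1/2} ∇ D f = 30x^3 - 6x
Δ E_{1/2} ∇ D f = 90x^2 + 90x + 24

g(x) = 90x^2 + 90x + 24


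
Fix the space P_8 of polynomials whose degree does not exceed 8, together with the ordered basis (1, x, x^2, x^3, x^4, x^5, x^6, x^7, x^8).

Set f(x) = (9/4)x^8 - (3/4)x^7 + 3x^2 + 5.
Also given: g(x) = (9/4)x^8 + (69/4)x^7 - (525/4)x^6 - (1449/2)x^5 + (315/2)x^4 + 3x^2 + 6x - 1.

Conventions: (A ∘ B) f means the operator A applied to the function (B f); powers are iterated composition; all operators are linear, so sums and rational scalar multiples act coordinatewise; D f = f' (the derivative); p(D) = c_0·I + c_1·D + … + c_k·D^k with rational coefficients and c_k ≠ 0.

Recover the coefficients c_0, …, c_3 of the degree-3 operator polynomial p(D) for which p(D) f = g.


p(D) = I + D − D^2 − D^3, i.e. c_0 = 1, c_1 = 1, c_2 = -1, c_3 = -1

D^0 f = (9/4)x^8 - (3/4)x^7 + 3x^2 + 5
D^1 f = 18x^7 - (21/4)x^6 + 6x
D^2 f = 126x^6 - (63/2)x^5 + 6
D^3 f = 756x^5 - (315/2)x^4
matching coefficients of g against c_0 f + c_1 Df + … from the top degree down determines the c_i
solution: c_0 = 1, c_1 = 1, c_2 = -1, c_3 = -1


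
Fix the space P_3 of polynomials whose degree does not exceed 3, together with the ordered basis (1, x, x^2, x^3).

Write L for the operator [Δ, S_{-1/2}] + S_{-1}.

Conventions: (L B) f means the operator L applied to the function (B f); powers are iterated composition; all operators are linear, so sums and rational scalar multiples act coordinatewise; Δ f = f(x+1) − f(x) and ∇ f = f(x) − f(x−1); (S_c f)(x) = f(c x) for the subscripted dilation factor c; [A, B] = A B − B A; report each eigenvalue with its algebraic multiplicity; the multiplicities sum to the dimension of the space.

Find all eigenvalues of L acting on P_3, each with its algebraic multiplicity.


λ = -1 (multiplicity 2), λ = 1 (multiplicity 2)

image of 1: 1
image of x: -x - 3/2
image of x^2: x^2 + (3/2)x - 3/4
image of x^3: -x^3 - (9/8)x^2 + (9/8)x - 9/8
the matrix is upper triangular; its diagonal is (1, -1, 1, -1)
for a triangular matrix the eigenvalues are the diagonal entries, with algebraic multiplicity their repetition count


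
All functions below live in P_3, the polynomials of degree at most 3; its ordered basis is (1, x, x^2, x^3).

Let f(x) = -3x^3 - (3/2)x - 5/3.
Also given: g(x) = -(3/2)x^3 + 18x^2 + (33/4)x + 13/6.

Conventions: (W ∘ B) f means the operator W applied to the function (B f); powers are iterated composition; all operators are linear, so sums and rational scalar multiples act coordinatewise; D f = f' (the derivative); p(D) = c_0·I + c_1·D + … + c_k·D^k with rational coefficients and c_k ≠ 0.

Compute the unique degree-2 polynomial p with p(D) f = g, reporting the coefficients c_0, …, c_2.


c_0 = 1/2, c_1 = -2, c_2 = -1/2

D^0 f = -3x^3 - (3/2)x - 5/3
D^1 f = -9x^2 - 3/2
D^2 f = -18x
matching coefficients of g against c_0 f + c_1 Df + … from the top degree down determines the c_i
solution: c_0 = 1/2, c_1 = -2, c_2 = -1/2


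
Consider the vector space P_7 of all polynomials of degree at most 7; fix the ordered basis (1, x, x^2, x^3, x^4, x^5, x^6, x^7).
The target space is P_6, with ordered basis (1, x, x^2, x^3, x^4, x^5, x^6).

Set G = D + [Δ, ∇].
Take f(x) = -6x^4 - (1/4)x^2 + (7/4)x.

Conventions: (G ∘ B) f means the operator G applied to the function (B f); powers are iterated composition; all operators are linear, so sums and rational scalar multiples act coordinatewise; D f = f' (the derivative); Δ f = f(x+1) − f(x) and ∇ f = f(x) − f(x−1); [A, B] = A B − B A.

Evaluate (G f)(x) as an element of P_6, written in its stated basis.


the result is g(x) = -24x^3 - (1/2)x + 7/4

D f = -24x^3 - (1/2)x + 7/4
∇ f = -24x^3 + 36x^2 - (49/2)x + 8
Δ ∇ f = -72x^2 - 25/2
Δ f = -24x^3 - 36x^2 - (49/2)x - 9/2
∇ Δ f = -72x^2 - 25/2
[Δ, ∇] f = 0
(D + [Δ, ∇]) f = -24x^3 - (1/2)x + 7/4


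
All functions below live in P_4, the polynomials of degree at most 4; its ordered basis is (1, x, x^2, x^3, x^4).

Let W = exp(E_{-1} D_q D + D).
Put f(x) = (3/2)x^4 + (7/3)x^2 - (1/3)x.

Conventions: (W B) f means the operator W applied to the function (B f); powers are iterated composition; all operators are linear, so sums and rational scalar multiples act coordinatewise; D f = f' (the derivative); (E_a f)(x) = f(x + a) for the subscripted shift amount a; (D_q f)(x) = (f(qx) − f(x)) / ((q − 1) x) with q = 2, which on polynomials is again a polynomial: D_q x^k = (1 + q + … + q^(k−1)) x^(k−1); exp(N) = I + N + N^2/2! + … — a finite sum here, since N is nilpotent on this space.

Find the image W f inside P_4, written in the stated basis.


order-1 term: 6x^3 + 42x^2 - (238/3)x + 139/3
order-2 term: 9x^2 + 69x - 74/3
order-3 term: 6x + 29
order-4 term: 3/2
the series for exp(E_{-1} D_q D + D) f terminates at order 4
exp(E_{-1} D_q D + D) f = (3/2)x^4 + 6x^3 + (160/3)x^2 - (14/3)x + 313/6

the result is g(x) = (3/2)x^4 + 6x^3 + (160/3)x^2 - (14/3)x + 313/6


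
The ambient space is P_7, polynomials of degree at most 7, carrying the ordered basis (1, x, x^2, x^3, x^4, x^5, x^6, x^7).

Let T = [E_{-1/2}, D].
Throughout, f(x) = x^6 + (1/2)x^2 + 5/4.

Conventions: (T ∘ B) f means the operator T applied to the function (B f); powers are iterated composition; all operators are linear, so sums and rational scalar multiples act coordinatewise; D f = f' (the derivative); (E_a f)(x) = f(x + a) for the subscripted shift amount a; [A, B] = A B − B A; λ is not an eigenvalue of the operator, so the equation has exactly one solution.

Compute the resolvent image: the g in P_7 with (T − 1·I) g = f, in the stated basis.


write g with unknown coordinates in the stated basis and equate coefficients in (T − 1·I) g = f
solving from the highest basis element down gives g = -x^6 - (1/2)x^2 - 5/4
check: T g = 0
so T g − 1·g = x^6 + (1/2)x^2 + 5/4 = f ✓

the result is g(x) = -x^6 - (1/2)x^2 - 5/4


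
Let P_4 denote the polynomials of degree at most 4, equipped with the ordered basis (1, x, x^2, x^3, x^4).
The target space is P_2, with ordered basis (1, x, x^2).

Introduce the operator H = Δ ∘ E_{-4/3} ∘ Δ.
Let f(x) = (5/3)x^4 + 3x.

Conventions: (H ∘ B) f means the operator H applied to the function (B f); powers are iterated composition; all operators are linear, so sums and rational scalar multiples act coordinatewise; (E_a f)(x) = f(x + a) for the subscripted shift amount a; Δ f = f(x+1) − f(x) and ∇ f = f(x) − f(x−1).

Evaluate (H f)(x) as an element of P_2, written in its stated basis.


Δ f = (20/3)x^3 + 10x^2 + (20/3)x + 14/3
E_{-4/3} Δ f = (20/3)x^3 - (50/3)x^2 + (140/9)x - 182/81
Δ E_{-4/3} Δ f = 20x^2 - (40/3)x + 50/9

the image equals g(x) = 20x^2 - (40/3)x + 50/9


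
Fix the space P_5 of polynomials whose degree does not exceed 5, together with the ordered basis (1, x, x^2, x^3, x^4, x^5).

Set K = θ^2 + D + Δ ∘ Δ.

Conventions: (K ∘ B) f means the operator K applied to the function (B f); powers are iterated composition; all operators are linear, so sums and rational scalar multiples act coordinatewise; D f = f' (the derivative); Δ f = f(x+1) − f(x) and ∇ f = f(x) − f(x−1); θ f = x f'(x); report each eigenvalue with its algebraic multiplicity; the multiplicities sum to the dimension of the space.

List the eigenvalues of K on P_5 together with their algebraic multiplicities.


image of 1: 0
image of x: x + 1
image of x^2: 4x^2 + 2x + 2
image of x^3: 9x^3 + 3x^2 + 6x + 6
image of x^4: 16x^4 + 4x^3 + 12x^2 + 24x + 14
image of x^5: 25x^5 + 5x^4 + 20x^3 + 60x^2 + 70x + 30
the matrix is upper triangular; its diagonal is (0, 1, 4, 9, 16, 25)
for a triangular matrix the eigenvalues are the diagonal entries, with algebraic multiplicity their repetition count

λ = 0 (multiplicity 1), λ = 1 (multiplicity 1), λ = 4 (multiplicity 1), λ = 9 (multiplicity 1), λ = 16 (multiplicity 1), λ = 25 (multiplicity 1)


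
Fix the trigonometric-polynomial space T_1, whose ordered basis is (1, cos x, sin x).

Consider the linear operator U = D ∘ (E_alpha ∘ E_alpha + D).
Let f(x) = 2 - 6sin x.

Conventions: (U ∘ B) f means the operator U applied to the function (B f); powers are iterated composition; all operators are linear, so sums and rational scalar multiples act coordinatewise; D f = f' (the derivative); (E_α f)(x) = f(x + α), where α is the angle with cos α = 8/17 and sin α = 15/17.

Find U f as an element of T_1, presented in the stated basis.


E_alpha f = 2 - (90/17)cos x - (48/17)sin x
E_alpha E_alpha f = 2 - (1440/289)cos x + (966/289)sin x
D f = -6cos x
(E_alpha ∘ E_alpha + D) f = 2 - (3174/289)cos x + (966/289)sin x
D (E_alpha ∘ E_alpha + D) f = (966/289)cos x + (3174/289)sin x

the image equals g(x) = (966/289)cos x + (3174/289)sin x


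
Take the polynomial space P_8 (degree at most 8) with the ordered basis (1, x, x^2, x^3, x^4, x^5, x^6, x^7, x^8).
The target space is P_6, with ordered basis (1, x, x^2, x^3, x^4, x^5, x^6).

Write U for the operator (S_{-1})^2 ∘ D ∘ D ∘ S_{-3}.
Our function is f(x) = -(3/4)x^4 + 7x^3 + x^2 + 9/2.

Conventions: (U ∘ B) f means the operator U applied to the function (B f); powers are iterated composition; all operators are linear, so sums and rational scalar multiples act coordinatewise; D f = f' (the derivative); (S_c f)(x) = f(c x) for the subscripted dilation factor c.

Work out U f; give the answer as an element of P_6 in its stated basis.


S_{-3} f = -(243/4)x^4 - 189x^3 + 9x^2 + 9/2
D S_{-3} f = -243x^3 - 567x^2 + 18x
D (D ∘ S_{-3}) f = -729x^2 - 1134x + 18
S_{-1} D (D ∘ S_{-3}) f = -729x^2 + 1134x + 18
S_{-1} S_{-1} D (D ∘ S_{-3}) f = -729x^2 - 1134x + 18

g(x) = -729x^2 - 1134x + 18


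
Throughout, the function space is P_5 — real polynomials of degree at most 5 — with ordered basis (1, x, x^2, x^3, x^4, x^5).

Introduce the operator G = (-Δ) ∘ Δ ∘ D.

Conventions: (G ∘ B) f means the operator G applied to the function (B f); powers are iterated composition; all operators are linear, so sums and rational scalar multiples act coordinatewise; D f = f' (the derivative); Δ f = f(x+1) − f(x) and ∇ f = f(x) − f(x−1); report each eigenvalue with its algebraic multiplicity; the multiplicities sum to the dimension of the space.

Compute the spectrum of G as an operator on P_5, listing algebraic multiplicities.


image of 1: 0
image of x: 0
image of x^2: 0
image of x^3: -6
image of x^4: -24x - 24
image of x^5: -60x^2 - 120x - 70
the matrix is upper triangular; its diagonal is (0, 0, 0, 0, 0, 0)
for a triangular matrix the eigenvalues are the diagonal entries, with algebraic multiplicity their repetition count

λ = 0 (multiplicity 6)


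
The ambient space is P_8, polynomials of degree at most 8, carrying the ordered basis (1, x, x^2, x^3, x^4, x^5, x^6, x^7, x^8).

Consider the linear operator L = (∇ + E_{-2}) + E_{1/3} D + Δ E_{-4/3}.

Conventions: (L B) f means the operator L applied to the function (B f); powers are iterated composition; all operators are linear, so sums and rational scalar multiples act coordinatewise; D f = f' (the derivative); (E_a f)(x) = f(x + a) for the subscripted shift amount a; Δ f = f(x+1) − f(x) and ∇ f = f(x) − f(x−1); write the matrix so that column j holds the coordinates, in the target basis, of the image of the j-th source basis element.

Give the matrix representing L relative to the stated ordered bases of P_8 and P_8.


the matrix is [[1, 1, 2, -13/3, 12, -2165/81, 1550/27, -87115/729, 178616/729]; [0, 1, 2, 6, -52/3, 60, -4330/27, 10850/27, -696920/729]; [0, 0, 1, 3, 12, -130/3, 180, -15155/27, 43400/27]; [0, 0, 0, 1, 4, 20, -260/3, 420, -121240/81]; [0, 0, 0, 0, 1, 5, 30, -455/3, 840]; [0, 0, 0, 0, 0, 1, 6, 42, -728/3]; [0, 0, 0, 0, 0, 0, 1, 7, 56]; [0, 0, 0, 0, 0, 0, 0, 1, 8]; [0, 0, 0, 0, 0, 0, 0, 0, 1]] (rows listed top to bottom)

image of 1: 1
image of x: x + 1
image of x^2: x^2 + 2x + 2
image of x^3: x^3 + 3x^2 + 6x - 13/3
image of x^4: x^4 + 4x^3 + 12x^2 - (52/3)x + 12
image of x^5: x^5 + 5x^4 + 20x^3 - (130/3)x^2 + 60x - 2165/81
image of x^6: x^6 + 6x^5 + 30x^4 - (260/3)x^3 + 180x^2 - (4330/27)x + 1550/27
image of x^7: x^7 + 7x^6 + 42x^5 - (455/3)x^4 + 420x^3 - (15155/27)x^2 + (10850/27)x - 87115/729
image of x^8: x^8 + 8x^7 + 56x^6 - (728/3)x^5 + 840x^4 - (121240/81)x^3 + (43400/27)x^2 - (696920/729)x + 178616/729
each image's coordinates form column j of the matrix


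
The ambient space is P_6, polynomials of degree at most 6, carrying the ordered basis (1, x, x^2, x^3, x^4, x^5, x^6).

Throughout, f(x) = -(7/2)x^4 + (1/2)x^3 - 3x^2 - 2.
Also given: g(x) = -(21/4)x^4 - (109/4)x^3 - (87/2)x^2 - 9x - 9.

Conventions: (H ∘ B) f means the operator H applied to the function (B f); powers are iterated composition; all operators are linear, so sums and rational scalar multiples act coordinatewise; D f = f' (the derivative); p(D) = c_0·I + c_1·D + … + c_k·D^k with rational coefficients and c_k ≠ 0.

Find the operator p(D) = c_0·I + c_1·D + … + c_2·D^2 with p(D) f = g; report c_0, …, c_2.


D^0 f = -(7/2)x^4 + (1/2)x^3 - 3x^2 - 2
D^1 f = -14x^3 + (3/2)x^2 - 6x
D^2 f = -42x^2 + 3x - 6
matching coefficients of g against c_0 f + c_1 Df + … from the top degree down determines the c_i
solution: c_0 = 3/2, c_1 = 2, c_2 = 1

c_0 = 3/2, c_1 = 2, c_2 = 1


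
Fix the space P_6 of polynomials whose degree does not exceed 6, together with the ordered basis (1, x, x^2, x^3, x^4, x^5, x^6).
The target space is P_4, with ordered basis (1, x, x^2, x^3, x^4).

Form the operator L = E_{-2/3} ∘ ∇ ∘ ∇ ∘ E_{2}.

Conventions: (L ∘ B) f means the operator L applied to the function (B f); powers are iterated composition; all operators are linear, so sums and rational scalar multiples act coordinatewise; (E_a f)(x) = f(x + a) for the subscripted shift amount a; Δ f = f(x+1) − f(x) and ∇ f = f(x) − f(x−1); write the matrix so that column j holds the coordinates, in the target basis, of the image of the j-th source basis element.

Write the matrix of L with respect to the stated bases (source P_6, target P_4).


the matrix is [[0, 0, 2, 2, 10/3, 110/27, 154/27]; [0, 0, 0, 6, 8, 50/3, 220/9]; [0, 0, 0, 0, 12, 20, 50]; [0, 0, 0, 0, 0, 20, 40]; [0, 0, 0, 0, 0, 0, 30]] (rows listed top to bottom)

image of 1: 0
image of x: 0
image of x^2: 2
image of x^3: 6x + 2
image of x^4: 12x^2 + 8x + 10/3
image of x^5: 20x^3 + 20x^2 + (50/3)x + 110/27
image of x^6: 30x^4 + 40x^3 + 50x^2 + (220/9)x + 154/27
each image's coordinates form column j of the matrix


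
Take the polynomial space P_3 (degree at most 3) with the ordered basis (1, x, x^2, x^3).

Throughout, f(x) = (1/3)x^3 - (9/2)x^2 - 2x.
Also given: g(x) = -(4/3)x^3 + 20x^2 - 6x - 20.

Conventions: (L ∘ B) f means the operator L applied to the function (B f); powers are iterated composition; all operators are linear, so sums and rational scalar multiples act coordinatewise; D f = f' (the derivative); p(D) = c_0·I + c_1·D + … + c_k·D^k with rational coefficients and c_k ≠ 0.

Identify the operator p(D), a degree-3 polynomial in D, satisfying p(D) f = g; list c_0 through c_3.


p(D) = -4·I + 2·D + 2·D^2 + D^3, i.e. c_0 = -4, c_1 = 2, c_2 = 2, c_3 = 1

D^0 f = (1/3)x^3 - (9/2)x^2 - 2x
D^1 f = x^2 - 9x - 2
D^2 f = 2x - 9
D^3 f = 2
matching coefficients of g against c_0 f + c_1 Df + … from the top degree down determines the c_i
solution: c_0 = -4, c_1 = 2, c_2 = 2, c_3 = 1


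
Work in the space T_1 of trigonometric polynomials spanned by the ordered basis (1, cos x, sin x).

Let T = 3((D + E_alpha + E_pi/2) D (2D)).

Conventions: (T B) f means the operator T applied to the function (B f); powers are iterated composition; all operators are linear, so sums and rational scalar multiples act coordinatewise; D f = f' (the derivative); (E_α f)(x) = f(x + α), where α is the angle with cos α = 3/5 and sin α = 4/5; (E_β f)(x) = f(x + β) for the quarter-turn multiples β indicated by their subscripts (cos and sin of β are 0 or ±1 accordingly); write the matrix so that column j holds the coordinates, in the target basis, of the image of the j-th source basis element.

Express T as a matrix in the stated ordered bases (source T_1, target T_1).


the matrix is [[0, 0, 0]; [0, -18/5, -84/5]; [0, 84/5, -18/5]] (rows listed top to bottom)

image of 1: 0
image of cos x: -(18/5)cos x + (84/5)sin x
image of sin x: -(84/5)cos x - (18/5)sin x
each image's coordinates form column j of the matrix
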